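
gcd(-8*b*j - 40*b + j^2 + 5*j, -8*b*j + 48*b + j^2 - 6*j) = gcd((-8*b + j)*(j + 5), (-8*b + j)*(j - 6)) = 8*b - j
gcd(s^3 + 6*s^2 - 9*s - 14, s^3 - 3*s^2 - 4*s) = s + 1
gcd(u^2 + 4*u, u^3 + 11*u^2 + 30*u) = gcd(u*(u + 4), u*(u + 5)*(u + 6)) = u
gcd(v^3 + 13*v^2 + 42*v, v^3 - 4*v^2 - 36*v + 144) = v + 6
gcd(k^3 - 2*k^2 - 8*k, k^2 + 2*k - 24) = k - 4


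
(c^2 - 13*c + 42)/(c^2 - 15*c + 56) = (c - 6)/(c - 8)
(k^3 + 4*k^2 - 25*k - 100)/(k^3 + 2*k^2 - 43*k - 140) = (k - 5)/(k - 7)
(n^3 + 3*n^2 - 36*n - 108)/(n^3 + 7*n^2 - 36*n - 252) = (n + 3)/(n + 7)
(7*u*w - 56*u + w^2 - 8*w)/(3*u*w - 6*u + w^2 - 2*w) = (7*u*w - 56*u + w^2 - 8*w)/(3*u*w - 6*u + w^2 - 2*w)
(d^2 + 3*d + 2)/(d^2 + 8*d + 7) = (d + 2)/(d + 7)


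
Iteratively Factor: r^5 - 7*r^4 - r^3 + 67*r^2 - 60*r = (r - 5)*(r^4 - 2*r^3 - 11*r^2 + 12*r) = (r - 5)*(r - 4)*(r^3 + 2*r^2 - 3*r) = r*(r - 5)*(r - 4)*(r^2 + 2*r - 3) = r*(r - 5)*(r - 4)*(r + 3)*(r - 1)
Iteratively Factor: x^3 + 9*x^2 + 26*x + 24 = (x + 2)*(x^2 + 7*x + 12) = (x + 2)*(x + 4)*(x + 3)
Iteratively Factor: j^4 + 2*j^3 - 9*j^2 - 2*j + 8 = (j + 4)*(j^3 - 2*j^2 - j + 2) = (j - 1)*(j + 4)*(j^2 - j - 2) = (j - 2)*(j - 1)*(j + 4)*(j + 1)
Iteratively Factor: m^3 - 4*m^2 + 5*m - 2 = (m - 2)*(m^2 - 2*m + 1) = (m - 2)*(m - 1)*(m - 1)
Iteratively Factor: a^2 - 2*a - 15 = (a - 5)*(a + 3)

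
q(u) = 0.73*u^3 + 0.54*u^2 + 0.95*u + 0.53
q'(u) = 2.19*u^2 + 1.08*u + 0.95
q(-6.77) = -207.66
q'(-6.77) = 94.01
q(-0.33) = 0.25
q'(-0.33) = 0.83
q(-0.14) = 0.41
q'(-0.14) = 0.84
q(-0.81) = -0.27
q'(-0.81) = 1.51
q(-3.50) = -27.48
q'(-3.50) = 24.00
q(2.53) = 18.21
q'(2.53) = 17.70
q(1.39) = 4.85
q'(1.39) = 6.68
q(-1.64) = -2.80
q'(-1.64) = 5.07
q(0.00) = 0.53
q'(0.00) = 0.95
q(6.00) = 183.35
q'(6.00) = 86.27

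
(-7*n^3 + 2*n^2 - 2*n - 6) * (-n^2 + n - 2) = 7*n^5 - 9*n^4 + 18*n^3 - 2*n + 12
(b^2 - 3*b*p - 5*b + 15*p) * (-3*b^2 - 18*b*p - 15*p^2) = -3*b^4 - 9*b^3*p + 15*b^3 + 39*b^2*p^2 + 45*b^2*p + 45*b*p^3 - 195*b*p^2 - 225*p^3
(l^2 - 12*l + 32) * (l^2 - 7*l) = l^4 - 19*l^3 + 116*l^2 - 224*l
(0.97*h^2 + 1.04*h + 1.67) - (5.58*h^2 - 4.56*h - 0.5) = -4.61*h^2 + 5.6*h + 2.17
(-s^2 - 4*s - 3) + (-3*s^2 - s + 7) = -4*s^2 - 5*s + 4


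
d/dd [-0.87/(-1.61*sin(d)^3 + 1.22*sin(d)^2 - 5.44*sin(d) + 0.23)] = (-4.2021*sin(d)^2 + 2.1228*sin(d) - 4.7328)*cos(d)/(1.61*sin(d)^3 - 1.22*sin(d)^2 + 5.44*sin(d) - 0.23)^2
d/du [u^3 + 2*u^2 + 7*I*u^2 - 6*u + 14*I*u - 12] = 3*u^2 + u*(4 + 14*I) - 6 + 14*I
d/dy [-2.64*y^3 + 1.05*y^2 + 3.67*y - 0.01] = -7.92*y^2 + 2.1*y + 3.67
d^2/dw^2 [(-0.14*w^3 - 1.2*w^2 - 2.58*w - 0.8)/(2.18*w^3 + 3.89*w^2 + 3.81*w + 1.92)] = (-9.03130400000001*w^6 - 66.5902800000001*w^5 - 110.062968*w^4 - 39.8552720000001*w^3 + 64.7148479999998*w^2 + 61.471008*w + 17.623392)/(10.360232*w^9 + 55.460508*w^8 + 153.283866*w^7 + 280.095065*w^6 + 365.587101*w^5 + 352.246599*w^4 + 250.152165*w^3 + 126.633024*w^2 + 42.135552*w + 7.077888)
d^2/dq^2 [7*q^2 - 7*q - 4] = 14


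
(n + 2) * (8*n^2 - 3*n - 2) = 8*n^3 + 13*n^2 - 8*n - 4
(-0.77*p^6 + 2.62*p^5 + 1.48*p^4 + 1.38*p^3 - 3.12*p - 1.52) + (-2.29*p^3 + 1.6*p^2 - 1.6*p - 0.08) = -0.77*p^6 + 2.62*p^5 + 1.48*p^4 - 0.91*p^3 + 1.6*p^2 - 4.72*p - 1.6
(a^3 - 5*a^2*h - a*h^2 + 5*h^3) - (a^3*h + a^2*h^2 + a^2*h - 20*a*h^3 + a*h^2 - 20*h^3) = -a^3*h + a^3 - a^2*h^2 - 6*a^2*h + 20*a*h^3 - 2*a*h^2 + 25*h^3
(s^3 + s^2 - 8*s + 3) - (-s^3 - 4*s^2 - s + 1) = 2*s^3 + 5*s^2 - 7*s + 2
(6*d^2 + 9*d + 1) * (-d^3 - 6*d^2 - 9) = -6*d^5 - 45*d^4 - 55*d^3 - 60*d^2 - 81*d - 9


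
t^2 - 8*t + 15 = (t - 5)*(t - 3)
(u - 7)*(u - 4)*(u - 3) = u^3 - 14*u^2 + 61*u - 84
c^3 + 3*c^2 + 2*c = c*(c + 1)*(c + 2)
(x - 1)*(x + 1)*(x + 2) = x^3 + 2*x^2 - x - 2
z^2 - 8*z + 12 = (z - 6)*(z - 2)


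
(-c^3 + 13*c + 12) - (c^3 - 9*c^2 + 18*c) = -2*c^3 + 9*c^2 - 5*c + 12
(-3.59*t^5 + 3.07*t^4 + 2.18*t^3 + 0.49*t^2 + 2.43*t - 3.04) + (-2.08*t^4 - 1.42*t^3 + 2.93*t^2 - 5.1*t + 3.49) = -3.59*t^5 + 0.99*t^4 + 0.76*t^3 + 3.42*t^2 - 2.67*t + 0.45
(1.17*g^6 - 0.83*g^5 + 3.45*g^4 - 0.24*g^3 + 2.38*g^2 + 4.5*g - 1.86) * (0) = 0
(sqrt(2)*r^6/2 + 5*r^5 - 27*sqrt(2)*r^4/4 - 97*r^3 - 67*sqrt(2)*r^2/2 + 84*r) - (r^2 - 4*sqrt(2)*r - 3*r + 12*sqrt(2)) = sqrt(2)*r^6/2 + 5*r^5 - 27*sqrt(2)*r^4/4 - 97*r^3 - 67*sqrt(2)*r^2/2 - r^2 + 4*sqrt(2)*r + 87*r - 12*sqrt(2)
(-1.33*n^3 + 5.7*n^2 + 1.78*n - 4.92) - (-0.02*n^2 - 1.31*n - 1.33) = -1.33*n^3 + 5.72*n^2 + 3.09*n - 3.59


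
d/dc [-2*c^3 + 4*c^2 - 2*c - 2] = -6*c^2 + 8*c - 2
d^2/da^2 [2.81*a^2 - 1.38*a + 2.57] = 5.62000000000000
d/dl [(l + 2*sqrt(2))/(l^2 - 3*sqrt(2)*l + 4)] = (-l^2 - 4*sqrt(2)*l + 16)/(l^4 - 6*sqrt(2)*l^3 + 26*l^2 - 24*sqrt(2)*l + 16)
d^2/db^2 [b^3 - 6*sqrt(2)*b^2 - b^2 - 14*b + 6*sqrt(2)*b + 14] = 6*b - 12*sqrt(2) - 2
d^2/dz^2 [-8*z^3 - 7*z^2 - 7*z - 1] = -48*z - 14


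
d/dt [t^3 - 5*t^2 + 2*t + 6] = 3*t^2 - 10*t + 2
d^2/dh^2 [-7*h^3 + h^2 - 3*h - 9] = 2 - 42*h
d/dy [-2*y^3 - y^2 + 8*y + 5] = -6*y^2 - 2*y + 8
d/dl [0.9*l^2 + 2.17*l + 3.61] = 1.8*l + 2.17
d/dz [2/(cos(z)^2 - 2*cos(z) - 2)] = 4*(cos(z) - 1)*sin(z)/(sin(z)^2 + 2*cos(z) + 1)^2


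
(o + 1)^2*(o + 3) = o^3 + 5*o^2 + 7*o + 3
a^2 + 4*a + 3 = (a + 1)*(a + 3)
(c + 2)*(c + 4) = c^2 + 6*c + 8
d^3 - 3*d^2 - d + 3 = (d - 3)*(d - 1)*(d + 1)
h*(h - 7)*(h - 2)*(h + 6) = h^4 - 3*h^3 - 40*h^2 + 84*h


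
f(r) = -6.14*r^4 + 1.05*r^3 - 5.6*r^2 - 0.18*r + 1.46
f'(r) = -24.56*r^3 + 3.15*r^2 - 11.2*r - 0.18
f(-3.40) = -924.44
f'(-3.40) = 1039.62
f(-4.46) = -2631.73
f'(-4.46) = 2291.31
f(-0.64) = -2.02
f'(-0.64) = 14.72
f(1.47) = -36.24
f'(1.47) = -87.85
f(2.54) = -273.49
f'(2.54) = -410.77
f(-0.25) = 1.11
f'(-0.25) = 3.20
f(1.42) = -32.05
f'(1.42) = -80.05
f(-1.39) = -34.85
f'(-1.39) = 87.43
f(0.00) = 1.46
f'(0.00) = -0.18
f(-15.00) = -315637.09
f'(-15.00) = 83766.57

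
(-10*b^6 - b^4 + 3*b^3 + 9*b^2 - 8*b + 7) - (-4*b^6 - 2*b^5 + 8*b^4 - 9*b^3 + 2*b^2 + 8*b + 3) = -6*b^6 + 2*b^5 - 9*b^4 + 12*b^3 + 7*b^2 - 16*b + 4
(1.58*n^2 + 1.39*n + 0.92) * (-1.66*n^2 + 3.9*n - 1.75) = -2.6228*n^4 + 3.8546*n^3 + 1.1288*n^2 + 1.1555*n - 1.61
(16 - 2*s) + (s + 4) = 20 - s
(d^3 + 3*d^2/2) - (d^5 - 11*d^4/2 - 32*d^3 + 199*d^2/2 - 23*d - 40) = -d^5 + 11*d^4/2 + 33*d^3 - 98*d^2 + 23*d + 40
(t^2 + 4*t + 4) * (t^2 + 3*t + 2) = t^4 + 7*t^3 + 18*t^2 + 20*t + 8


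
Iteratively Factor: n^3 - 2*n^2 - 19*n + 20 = (n + 4)*(n^2 - 6*n + 5) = (n - 1)*(n + 4)*(n - 5)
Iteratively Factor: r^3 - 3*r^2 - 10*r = (r + 2)*(r^2 - 5*r) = r*(r + 2)*(r - 5)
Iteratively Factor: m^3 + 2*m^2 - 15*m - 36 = (m + 3)*(m^2 - m - 12) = (m - 4)*(m + 3)*(m + 3)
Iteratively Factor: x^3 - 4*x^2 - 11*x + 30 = (x - 2)*(x^2 - 2*x - 15) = (x - 2)*(x + 3)*(x - 5)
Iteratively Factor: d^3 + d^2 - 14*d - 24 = (d + 2)*(d^2 - d - 12) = (d + 2)*(d + 3)*(d - 4)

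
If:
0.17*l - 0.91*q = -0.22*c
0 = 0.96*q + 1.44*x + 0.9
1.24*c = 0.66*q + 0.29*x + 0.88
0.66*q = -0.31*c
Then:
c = 0.48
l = -1.82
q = -0.22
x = -0.48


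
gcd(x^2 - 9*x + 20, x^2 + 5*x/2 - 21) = 1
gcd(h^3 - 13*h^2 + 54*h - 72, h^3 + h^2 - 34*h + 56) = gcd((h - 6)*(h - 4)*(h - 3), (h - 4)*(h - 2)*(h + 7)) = h - 4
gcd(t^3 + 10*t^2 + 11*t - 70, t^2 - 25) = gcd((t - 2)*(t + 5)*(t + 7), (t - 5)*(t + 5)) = t + 5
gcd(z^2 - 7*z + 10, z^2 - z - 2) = z - 2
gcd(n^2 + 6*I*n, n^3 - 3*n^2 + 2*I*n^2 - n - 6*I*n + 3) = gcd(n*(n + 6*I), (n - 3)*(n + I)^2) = 1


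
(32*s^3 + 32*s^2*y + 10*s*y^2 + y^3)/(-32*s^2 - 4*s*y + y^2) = (8*s^2 + 6*s*y + y^2)/(-8*s + y)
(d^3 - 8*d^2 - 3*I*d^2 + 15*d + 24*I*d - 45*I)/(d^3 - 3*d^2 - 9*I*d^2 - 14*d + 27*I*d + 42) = (d^2 - d*(5 + 3*I) + 15*I)/(d^2 - 9*I*d - 14)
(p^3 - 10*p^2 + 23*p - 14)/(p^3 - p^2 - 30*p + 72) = (p^3 - 10*p^2 + 23*p - 14)/(p^3 - p^2 - 30*p + 72)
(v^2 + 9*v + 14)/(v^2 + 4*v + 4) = (v + 7)/(v + 2)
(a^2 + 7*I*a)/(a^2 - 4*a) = (a + 7*I)/(a - 4)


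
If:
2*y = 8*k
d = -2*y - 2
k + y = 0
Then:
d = -2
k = 0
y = 0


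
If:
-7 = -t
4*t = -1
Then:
No Solution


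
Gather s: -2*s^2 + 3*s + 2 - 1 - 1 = -2*s^2 + 3*s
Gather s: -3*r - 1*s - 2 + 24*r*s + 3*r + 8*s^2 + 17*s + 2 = 8*s^2 + s*(24*r + 16)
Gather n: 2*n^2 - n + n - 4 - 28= 2*n^2 - 32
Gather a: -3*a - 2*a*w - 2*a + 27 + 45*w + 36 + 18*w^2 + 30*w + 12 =a*(-2*w - 5) + 18*w^2 + 75*w + 75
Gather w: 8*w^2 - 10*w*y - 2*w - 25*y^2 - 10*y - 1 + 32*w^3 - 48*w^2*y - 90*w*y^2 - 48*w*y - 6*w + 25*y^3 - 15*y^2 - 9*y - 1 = 32*w^3 + w^2*(8 - 48*y) + w*(-90*y^2 - 58*y - 8) + 25*y^3 - 40*y^2 - 19*y - 2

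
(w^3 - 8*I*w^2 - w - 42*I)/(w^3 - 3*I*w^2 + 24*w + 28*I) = (w - 3*I)/(w + 2*I)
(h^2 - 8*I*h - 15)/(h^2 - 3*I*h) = (h - 5*I)/h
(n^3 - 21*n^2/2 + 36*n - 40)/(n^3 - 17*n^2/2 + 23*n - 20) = (n - 4)/(n - 2)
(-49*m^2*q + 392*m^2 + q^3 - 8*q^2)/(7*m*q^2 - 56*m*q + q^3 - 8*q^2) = (-7*m + q)/q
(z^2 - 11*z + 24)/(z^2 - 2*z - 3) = (z - 8)/(z + 1)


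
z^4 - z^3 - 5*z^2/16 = z^2*(z - 5/4)*(z + 1/4)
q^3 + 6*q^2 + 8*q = q*(q + 2)*(q + 4)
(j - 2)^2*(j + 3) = j^3 - j^2 - 8*j + 12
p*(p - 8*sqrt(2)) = p^2 - 8*sqrt(2)*p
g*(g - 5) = g^2 - 5*g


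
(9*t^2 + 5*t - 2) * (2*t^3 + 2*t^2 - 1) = 18*t^5 + 28*t^4 + 6*t^3 - 13*t^2 - 5*t + 2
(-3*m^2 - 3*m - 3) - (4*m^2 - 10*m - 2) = -7*m^2 + 7*m - 1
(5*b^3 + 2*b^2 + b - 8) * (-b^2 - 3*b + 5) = -5*b^5 - 17*b^4 + 18*b^3 + 15*b^2 + 29*b - 40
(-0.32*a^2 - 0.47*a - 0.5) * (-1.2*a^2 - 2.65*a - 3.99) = 0.384*a^4 + 1.412*a^3 + 3.1223*a^2 + 3.2003*a + 1.995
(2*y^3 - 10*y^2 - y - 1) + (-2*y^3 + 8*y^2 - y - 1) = -2*y^2 - 2*y - 2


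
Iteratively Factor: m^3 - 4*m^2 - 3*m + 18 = (m - 3)*(m^2 - m - 6) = (m - 3)^2*(m + 2)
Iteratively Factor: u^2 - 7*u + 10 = (u - 2)*(u - 5)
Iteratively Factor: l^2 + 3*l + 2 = (l + 2)*(l + 1)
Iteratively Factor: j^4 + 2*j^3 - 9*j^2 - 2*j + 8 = (j + 4)*(j^3 - 2*j^2 - j + 2) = (j - 2)*(j + 4)*(j^2 - 1) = (j - 2)*(j + 1)*(j + 4)*(j - 1)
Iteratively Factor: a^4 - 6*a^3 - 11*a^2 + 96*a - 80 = (a + 4)*(a^3 - 10*a^2 + 29*a - 20) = (a - 4)*(a + 4)*(a^2 - 6*a + 5) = (a - 4)*(a - 1)*(a + 4)*(a - 5)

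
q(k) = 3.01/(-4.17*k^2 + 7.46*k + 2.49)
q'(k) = 3.01*(8.34*k - 7.46)/(-4.17*k^2 + 7.46*k + 2.49)^2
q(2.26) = -1.54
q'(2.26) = 9.02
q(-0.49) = -1.39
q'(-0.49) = -7.40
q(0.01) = 1.17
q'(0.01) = -3.38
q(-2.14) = -0.09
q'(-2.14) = -0.07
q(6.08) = -0.03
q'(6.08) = 0.01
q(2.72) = -0.37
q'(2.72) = 0.70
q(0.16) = 0.84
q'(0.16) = -1.44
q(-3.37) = -0.04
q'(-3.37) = -0.02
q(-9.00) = -0.01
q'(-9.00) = -0.00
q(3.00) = -0.24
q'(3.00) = 0.33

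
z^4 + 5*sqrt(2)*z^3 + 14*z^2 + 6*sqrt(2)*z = z*(z + sqrt(2))^2*(z + 3*sqrt(2))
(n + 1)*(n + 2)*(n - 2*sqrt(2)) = n^3 - 2*sqrt(2)*n^2 + 3*n^2 - 6*sqrt(2)*n + 2*n - 4*sqrt(2)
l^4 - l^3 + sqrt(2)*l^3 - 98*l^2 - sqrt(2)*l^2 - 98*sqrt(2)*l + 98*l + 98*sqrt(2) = (l - 1)*(l - 7*sqrt(2))*(l + sqrt(2))*(l + 7*sqrt(2))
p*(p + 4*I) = p^2 + 4*I*p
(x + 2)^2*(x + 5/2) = x^3 + 13*x^2/2 + 14*x + 10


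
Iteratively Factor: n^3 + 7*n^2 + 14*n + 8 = (n + 1)*(n^2 + 6*n + 8) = (n + 1)*(n + 2)*(n + 4)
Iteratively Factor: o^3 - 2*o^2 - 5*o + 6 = (o + 2)*(o^2 - 4*o + 3) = (o - 3)*(o + 2)*(o - 1)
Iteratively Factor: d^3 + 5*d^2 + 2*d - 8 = (d + 2)*(d^2 + 3*d - 4) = (d + 2)*(d + 4)*(d - 1)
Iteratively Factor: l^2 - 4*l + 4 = (l - 2)*(l - 2)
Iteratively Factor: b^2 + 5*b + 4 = (b + 4)*(b + 1)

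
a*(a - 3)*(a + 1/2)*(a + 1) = a^4 - 3*a^3/2 - 4*a^2 - 3*a/2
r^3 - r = r*(r - 1)*(r + 1)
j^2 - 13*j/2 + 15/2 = (j - 5)*(j - 3/2)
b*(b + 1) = b^2 + b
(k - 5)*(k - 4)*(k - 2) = k^3 - 11*k^2 + 38*k - 40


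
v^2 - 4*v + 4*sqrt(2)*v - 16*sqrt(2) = (v - 4)*(v + 4*sqrt(2))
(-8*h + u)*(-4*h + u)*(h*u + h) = 32*h^3*u + 32*h^3 - 12*h^2*u^2 - 12*h^2*u + h*u^3 + h*u^2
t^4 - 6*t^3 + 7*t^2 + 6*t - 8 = (t - 4)*(t - 2)*(t - 1)*(t + 1)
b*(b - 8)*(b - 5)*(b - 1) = b^4 - 14*b^3 + 53*b^2 - 40*b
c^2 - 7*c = c*(c - 7)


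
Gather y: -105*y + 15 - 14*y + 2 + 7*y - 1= 16 - 112*y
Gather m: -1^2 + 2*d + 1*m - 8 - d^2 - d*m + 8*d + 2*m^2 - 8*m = -d^2 + 10*d + 2*m^2 + m*(-d - 7) - 9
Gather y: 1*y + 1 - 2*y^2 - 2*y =-2*y^2 - y + 1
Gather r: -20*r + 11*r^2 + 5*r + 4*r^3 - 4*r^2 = 4*r^3 + 7*r^2 - 15*r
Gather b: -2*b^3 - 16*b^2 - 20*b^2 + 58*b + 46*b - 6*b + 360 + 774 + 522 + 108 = -2*b^3 - 36*b^2 + 98*b + 1764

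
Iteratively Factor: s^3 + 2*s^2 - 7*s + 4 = (s + 4)*(s^2 - 2*s + 1) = (s - 1)*(s + 4)*(s - 1)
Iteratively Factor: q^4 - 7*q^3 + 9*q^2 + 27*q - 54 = (q - 3)*(q^3 - 4*q^2 - 3*q + 18) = (q - 3)^2*(q^2 - q - 6) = (q - 3)^3*(q + 2)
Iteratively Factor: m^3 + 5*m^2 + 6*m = (m + 2)*(m^2 + 3*m) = (m + 2)*(m + 3)*(m)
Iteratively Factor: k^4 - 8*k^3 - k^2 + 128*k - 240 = (k - 5)*(k^3 - 3*k^2 - 16*k + 48) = (k - 5)*(k + 4)*(k^2 - 7*k + 12) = (k - 5)*(k - 3)*(k + 4)*(k - 4)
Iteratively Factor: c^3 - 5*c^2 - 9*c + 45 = (c + 3)*(c^2 - 8*c + 15) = (c - 3)*(c + 3)*(c - 5)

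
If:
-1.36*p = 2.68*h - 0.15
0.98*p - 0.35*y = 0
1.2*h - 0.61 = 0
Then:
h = 0.51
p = -0.89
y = -2.50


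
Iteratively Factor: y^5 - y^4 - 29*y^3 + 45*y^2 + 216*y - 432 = (y + 4)*(y^4 - 5*y^3 - 9*y^2 + 81*y - 108) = (y - 3)*(y + 4)*(y^3 - 2*y^2 - 15*y + 36) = (y - 3)*(y + 4)^2*(y^2 - 6*y + 9) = (y - 3)^2*(y + 4)^2*(y - 3)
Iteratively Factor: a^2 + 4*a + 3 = (a + 3)*(a + 1)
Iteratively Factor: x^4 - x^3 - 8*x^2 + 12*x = (x - 2)*(x^3 + x^2 - 6*x) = x*(x - 2)*(x^2 + x - 6) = x*(x - 2)*(x + 3)*(x - 2)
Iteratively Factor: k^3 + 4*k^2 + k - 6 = (k + 2)*(k^2 + 2*k - 3) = (k + 2)*(k + 3)*(k - 1)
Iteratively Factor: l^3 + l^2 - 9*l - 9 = (l + 3)*(l^2 - 2*l - 3) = (l - 3)*(l + 3)*(l + 1)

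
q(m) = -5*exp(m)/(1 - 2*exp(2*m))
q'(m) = -5*exp(m)/(1 - 2*exp(2*m)) - 20*exp(3*m)/(1 - 2*exp(2*m))^2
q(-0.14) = 8.50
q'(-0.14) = -41.72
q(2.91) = 0.14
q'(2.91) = -0.14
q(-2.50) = -0.42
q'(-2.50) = -0.43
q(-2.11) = -0.62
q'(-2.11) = -0.66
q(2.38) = 0.23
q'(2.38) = -0.23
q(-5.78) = -0.02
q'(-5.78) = -0.02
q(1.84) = 0.40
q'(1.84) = -0.41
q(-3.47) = -0.16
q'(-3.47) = -0.16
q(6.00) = 0.01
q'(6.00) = -0.00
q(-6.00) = -0.01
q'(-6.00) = -0.01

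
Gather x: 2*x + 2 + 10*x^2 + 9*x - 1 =10*x^2 + 11*x + 1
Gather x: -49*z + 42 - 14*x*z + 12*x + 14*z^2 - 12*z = x*(12 - 14*z) + 14*z^2 - 61*z + 42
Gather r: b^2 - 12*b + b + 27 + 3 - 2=b^2 - 11*b + 28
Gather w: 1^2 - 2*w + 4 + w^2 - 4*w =w^2 - 6*w + 5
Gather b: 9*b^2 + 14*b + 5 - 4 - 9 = 9*b^2 + 14*b - 8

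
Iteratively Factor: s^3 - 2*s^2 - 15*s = (s - 5)*(s^2 + 3*s) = (s - 5)*(s + 3)*(s)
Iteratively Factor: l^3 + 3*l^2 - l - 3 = (l + 3)*(l^2 - 1) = (l + 1)*(l + 3)*(l - 1)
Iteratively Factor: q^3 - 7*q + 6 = (q + 3)*(q^2 - 3*q + 2) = (q - 1)*(q + 3)*(q - 2)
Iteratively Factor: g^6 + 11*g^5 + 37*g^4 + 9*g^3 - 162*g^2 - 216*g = (g - 2)*(g^5 + 13*g^4 + 63*g^3 + 135*g^2 + 108*g) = (g - 2)*(g + 3)*(g^4 + 10*g^3 + 33*g^2 + 36*g) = (g - 2)*(g + 3)^2*(g^3 + 7*g^2 + 12*g) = (g - 2)*(g + 3)^3*(g^2 + 4*g) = g*(g - 2)*(g + 3)^3*(g + 4)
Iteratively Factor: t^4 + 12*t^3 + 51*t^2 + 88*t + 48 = (t + 1)*(t^3 + 11*t^2 + 40*t + 48) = (t + 1)*(t + 4)*(t^2 + 7*t + 12) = (t + 1)*(t + 4)^2*(t + 3)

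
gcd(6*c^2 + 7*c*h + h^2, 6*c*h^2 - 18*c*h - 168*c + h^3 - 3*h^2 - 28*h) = 6*c + h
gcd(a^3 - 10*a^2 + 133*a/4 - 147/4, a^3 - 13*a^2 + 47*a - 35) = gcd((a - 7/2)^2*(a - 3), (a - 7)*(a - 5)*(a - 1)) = 1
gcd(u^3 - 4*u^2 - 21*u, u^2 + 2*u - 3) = u + 3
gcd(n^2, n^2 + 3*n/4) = n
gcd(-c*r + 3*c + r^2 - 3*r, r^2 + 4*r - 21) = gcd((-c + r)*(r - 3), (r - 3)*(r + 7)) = r - 3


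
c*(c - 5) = c^2 - 5*c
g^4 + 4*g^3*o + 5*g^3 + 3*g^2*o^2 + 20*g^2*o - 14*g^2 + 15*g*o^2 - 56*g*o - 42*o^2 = (g - 2)*(g + 7)*(g + o)*(g + 3*o)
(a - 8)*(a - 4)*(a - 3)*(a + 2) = a^4 - 13*a^3 + 38*a^2 + 40*a - 192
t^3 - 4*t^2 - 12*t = t*(t - 6)*(t + 2)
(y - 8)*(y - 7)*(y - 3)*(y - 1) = y^4 - 19*y^3 + 119*y^2 - 269*y + 168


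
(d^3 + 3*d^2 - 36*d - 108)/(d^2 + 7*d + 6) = (d^2 - 3*d - 18)/(d + 1)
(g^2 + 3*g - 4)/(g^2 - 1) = (g + 4)/(g + 1)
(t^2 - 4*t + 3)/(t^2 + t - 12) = (t - 1)/(t + 4)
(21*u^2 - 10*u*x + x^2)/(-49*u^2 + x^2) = (-3*u + x)/(7*u + x)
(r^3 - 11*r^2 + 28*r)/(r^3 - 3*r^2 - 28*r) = (r - 4)/(r + 4)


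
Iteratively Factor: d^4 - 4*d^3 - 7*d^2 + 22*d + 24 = (d + 1)*(d^3 - 5*d^2 - 2*d + 24) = (d + 1)*(d + 2)*(d^2 - 7*d + 12) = (d - 3)*(d + 1)*(d + 2)*(d - 4)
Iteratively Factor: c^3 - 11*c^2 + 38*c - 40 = (c - 5)*(c^2 - 6*c + 8) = (c - 5)*(c - 4)*(c - 2)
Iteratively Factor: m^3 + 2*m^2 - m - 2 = (m + 1)*(m^2 + m - 2) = (m - 1)*(m + 1)*(m + 2)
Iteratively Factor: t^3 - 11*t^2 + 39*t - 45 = (t - 3)*(t^2 - 8*t + 15) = (t - 3)^2*(t - 5)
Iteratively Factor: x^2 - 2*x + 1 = (x - 1)*(x - 1)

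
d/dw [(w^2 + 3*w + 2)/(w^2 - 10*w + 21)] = (-13*w^2 + 38*w + 83)/(w^4 - 20*w^3 + 142*w^2 - 420*w + 441)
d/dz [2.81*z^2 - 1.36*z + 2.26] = 5.62*z - 1.36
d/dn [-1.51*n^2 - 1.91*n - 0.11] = -3.02*n - 1.91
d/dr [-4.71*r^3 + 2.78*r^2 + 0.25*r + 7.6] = -14.13*r^2 + 5.56*r + 0.25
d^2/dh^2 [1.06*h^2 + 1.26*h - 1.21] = 2.12000000000000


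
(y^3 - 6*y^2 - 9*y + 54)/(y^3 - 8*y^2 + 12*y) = (y^2 - 9)/(y*(y - 2))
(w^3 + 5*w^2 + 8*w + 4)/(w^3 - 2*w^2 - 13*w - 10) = (w + 2)/(w - 5)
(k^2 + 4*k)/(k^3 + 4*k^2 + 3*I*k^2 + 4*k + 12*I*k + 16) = k/(k^2 + 3*I*k + 4)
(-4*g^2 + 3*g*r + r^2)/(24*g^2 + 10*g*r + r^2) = (-g + r)/(6*g + r)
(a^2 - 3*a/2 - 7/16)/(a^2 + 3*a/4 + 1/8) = (4*a - 7)/(2*(2*a + 1))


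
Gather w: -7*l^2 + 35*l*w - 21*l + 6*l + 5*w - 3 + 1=-7*l^2 - 15*l + w*(35*l + 5) - 2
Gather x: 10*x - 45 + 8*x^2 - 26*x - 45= 8*x^2 - 16*x - 90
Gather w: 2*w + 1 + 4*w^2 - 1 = 4*w^2 + 2*w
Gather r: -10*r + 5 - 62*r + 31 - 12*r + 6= 42 - 84*r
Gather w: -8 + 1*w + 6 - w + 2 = 0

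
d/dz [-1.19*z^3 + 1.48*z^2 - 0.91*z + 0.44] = -3.57*z^2 + 2.96*z - 0.91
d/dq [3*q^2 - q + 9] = 6*q - 1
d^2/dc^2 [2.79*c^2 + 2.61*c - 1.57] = 5.58000000000000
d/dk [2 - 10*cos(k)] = 10*sin(k)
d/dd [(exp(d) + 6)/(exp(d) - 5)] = -11*exp(d)/(exp(d) - 5)^2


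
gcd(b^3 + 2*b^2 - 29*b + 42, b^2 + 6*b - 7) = b + 7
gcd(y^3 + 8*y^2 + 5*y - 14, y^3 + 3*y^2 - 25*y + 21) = y^2 + 6*y - 7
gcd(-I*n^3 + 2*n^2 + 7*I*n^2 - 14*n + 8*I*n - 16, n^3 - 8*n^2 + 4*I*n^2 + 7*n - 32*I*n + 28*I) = 1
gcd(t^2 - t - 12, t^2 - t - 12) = t^2 - t - 12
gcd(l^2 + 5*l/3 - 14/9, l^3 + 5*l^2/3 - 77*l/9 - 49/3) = l + 7/3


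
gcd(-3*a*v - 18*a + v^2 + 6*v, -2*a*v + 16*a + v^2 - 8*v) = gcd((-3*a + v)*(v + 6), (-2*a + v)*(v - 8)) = 1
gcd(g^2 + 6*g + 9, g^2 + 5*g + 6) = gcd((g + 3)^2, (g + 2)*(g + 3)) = g + 3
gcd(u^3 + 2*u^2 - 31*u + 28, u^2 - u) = u - 1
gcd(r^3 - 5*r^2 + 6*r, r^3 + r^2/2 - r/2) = r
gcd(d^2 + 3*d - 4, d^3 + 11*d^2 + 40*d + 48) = d + 4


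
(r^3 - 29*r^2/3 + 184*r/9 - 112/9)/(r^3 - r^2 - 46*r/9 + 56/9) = (3*r^2 - 25*r + 28)/(3*r^2 + r - 14)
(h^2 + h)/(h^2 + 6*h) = (h + 1)/(h + 6)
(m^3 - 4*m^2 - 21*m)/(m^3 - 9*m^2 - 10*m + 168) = m*(m + 3)/(m^2 - 2*m - 24)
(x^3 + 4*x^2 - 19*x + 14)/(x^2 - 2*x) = x + 6 - 7/x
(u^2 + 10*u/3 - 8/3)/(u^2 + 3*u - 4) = (u - 2/3)/(u - 1)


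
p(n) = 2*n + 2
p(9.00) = 20.00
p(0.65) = 3.30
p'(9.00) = 2.00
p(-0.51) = 0.98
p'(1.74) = 2.00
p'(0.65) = 2.00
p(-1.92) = -1.84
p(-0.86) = 0.28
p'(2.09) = 2.00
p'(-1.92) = 2.00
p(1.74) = 5.48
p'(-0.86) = 2.00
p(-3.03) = -4.06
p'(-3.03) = 2.00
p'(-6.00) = 2.00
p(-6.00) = -10.00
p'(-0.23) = 2.00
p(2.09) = 6.18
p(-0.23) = 1.54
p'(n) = 2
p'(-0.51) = 2.00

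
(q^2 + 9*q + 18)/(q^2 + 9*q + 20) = (q^2 + 9*q + 18)/(q^2 + 9*q + 20)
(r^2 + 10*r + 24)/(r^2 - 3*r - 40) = (r^2 + 10*r + 24)/(r^2 - 3*r - 40)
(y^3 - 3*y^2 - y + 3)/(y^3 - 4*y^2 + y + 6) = (y - 1)/(y - 2)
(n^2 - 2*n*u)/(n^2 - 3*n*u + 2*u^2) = n/(n - u)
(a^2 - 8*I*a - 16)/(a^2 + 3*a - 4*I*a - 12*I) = (a - 4*I)/(a + 3)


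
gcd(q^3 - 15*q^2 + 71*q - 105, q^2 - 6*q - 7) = q - 7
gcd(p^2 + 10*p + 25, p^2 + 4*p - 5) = p + 5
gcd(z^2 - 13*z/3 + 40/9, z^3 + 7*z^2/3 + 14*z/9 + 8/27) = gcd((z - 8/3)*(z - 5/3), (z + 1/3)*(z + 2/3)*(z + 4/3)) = 1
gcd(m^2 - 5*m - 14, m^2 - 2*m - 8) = m + 2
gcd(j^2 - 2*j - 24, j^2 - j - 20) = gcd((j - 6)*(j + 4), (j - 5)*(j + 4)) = j + 4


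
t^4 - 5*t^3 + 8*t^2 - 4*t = t*(t - 2)^2*(t - 1)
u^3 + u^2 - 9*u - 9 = (u - 3)*(u + 1)*(u + 3)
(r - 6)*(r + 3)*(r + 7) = r^3 + 4*r^2 - 39*r - 126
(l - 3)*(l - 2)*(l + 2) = l^3 - 3*l^2 - 4*l + 12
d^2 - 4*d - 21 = (d - 7)*(d + 3)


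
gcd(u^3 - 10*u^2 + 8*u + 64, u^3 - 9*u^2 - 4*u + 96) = u^2 - 12*u + 32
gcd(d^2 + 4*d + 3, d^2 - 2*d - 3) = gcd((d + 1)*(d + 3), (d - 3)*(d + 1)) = d + 1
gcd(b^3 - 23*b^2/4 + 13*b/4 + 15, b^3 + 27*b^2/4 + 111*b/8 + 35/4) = b + 5/4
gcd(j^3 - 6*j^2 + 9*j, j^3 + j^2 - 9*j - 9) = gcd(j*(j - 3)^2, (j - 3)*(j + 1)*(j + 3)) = j - 3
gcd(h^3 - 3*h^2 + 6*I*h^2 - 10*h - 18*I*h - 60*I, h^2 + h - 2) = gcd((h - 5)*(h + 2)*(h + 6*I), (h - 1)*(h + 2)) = h + 2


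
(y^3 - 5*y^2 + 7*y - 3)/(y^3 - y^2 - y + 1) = (y - 3)/(y + 1)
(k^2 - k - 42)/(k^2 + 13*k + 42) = (k - 7)/(k + 7)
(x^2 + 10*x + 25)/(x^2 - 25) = (x + 5)/(x - 5)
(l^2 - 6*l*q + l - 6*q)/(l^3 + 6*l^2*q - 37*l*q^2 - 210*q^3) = (l + 1)/(l^2 + 12*l*q + 35*q^2)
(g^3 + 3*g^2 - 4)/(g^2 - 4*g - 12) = (g^2 + g - 2)/(g - 6)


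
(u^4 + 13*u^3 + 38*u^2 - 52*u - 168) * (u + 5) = u^5 + 18*u^4 + 103*u^3 + 138*u^2 - 428*u - 840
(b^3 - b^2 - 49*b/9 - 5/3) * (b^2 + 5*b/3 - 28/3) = b^5 + 2*b^4/3 - 148*b^3/9 - 38*b^2/27 + 1297*b/27 + 140/9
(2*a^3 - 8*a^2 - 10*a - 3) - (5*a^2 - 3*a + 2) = 2*a^3 - 13*a^2 - 7*a - 5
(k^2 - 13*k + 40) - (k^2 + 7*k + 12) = 28 - 20*k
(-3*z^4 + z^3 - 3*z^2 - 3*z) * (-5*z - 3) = 15*z^5 + 4*z^4 + 12*z^3 + 24*z^2 + 9*z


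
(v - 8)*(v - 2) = v^2 - 10*v + 16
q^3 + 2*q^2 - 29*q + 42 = (q - 3)*(q - 2)*(q + 7)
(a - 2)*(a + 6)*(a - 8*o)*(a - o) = a^4 - 9*a^3*o + 4*a^3 + 8*a^2*o^2 - 36*a^2*o - 12*a^2 + 32*a*o^2 + 108*a*o - 96*o^2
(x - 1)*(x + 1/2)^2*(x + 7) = x^4 + 7*x^3 - 3*x^2/4 - 11*x/2 - 7/4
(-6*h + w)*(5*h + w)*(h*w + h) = -30*h^3*w - 30*h^3 - h^2*w^2 - h^2*w + h*w^3 + h*w^2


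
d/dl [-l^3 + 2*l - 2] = 2 - 3*l^2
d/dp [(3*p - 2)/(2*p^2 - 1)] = (-6*p^2 + 8*p - 3)/(4*p^4 - 4*p^2 + 1)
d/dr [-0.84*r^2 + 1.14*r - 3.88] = 1.14 - 1.68*r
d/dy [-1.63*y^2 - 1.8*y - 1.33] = -3.26*y - 1.8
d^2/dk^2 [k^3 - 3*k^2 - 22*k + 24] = 6*k - 6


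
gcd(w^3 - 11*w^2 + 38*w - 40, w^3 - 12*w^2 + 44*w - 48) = w^2 - 6*w + 8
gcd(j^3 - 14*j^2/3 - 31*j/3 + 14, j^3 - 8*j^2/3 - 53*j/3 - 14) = j^2 - 11*j/3 - 14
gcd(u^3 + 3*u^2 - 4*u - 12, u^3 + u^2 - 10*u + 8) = u - 2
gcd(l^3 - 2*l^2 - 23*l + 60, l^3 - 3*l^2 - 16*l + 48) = l^2 - 7*l + 12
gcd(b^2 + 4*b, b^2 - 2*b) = b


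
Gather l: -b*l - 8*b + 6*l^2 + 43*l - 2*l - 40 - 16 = -8*b + 6*l^2 + l*(41 - b) - 56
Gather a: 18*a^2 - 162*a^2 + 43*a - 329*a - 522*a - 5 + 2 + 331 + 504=-144*a^2 - 808*a + 832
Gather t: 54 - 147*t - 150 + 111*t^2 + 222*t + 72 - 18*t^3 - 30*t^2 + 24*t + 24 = -18*t^3 + 81*t^2 + 99*t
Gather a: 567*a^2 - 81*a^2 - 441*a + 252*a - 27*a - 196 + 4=486*a^2 - 216*a - 192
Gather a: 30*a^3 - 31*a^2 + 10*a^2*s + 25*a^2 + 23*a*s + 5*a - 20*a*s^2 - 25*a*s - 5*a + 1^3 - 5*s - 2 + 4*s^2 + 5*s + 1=30*a^3 + a^2*(10*s - 6) + a*(-20*s^2 - 2*s) + 4*s^2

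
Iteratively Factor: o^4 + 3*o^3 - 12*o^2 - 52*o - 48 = (o - 4)*(o^3 + 7*o^2 + 16*o + 12) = (o - 4)*(o + 2)*(o^2 + 5*o + 6) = (o - 4)*(o + 2)^2*(o + 3)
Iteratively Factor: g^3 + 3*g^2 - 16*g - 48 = (g + 4)*(g^2 - g - 12) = (g + 3)*(g + 4)*(g - 4)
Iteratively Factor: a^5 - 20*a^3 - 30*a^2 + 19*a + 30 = (a - 5)*(a^4 + 5*a^3 + 5*a^2 - 5*a - 6) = (a - 5)*(a + 3)*(a^3 + 2*a^2 - a - 2) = (a - 5)*(a + 2)*(a + 3)*(a^2 - 1) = (a - 5)*(a - 1)*(a + 2)*(a + 3)*(a + 1)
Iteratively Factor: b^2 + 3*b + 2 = (b + 1)*(b + 2)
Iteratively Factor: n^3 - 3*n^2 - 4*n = (n)*(n^2 - 3*n - 4) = n*(n - 4)*(n + 1)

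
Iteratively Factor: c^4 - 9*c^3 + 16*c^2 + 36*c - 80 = (c - 2)*(c^3 - 7*c^2 + 2*c + 40) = (c - 4)*(c - 2)*(c^2 - 3*c - 10) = (c - 5)*(c - 4)*(c - 2)*(c + 2)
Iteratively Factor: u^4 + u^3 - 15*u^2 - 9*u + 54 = (u - 3)*(u^3 + 4*u^2 - 3*u - 18) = (u - 3)*(u + 3)*(u^2 + u - 6) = (u - 3)*(u - 2)*(u + 3)*(u + 3)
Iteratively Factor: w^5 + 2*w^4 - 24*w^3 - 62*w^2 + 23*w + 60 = (w + 4)*(w^4 - 2*w^3 - 16*w^2 + 2*w + 15) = (w + 1)*(w + 4)*(w^3 - 3*w^2 - 13*w + 15) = (w - 5)*(w + 1)*(w + 4)*(w^2 + 2*w - 3) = (w - 5)*(w - 1)*(w + 1)*(w + 4)*(w + 3)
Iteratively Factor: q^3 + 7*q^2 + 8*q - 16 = (q + 4)*(q^2 + 3*q - 4) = (q + 4)^2*(q - 1)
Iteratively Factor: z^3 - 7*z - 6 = (z + 1)*(z^2 - z - 6) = (z - 3)*(z + 1)*(z + 2)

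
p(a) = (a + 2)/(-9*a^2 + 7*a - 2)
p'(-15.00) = 0.00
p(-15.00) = 0.01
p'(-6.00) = 0.00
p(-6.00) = 0.01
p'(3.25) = 0.04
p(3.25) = -0.07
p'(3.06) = 0.04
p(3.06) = -0.08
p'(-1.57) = -0.04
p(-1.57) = -0.01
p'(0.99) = 1.88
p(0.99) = -0.77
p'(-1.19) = -0.09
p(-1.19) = -0.04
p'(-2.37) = -0.01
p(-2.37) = 0.01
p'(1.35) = 0.61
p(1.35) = -0.37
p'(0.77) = 4.50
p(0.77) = -1.42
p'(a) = (a + 2)*(18*a - 7)/(-9*a^2 + 7*a - 2)^2 + 1/(-9*a^2 + 7*a - 2) = (-9*a^2 + 7*a + (a + 2)*(18*a - 7) - 2)/(9*a^2 - 7*a + 2)^2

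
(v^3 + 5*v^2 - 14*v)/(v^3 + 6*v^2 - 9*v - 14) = v/(v + 1)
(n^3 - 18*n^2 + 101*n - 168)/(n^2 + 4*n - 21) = (n^2 - 15*n + 56)/(n + 7)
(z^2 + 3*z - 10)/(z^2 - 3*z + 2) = (z + 5)/(z - 1)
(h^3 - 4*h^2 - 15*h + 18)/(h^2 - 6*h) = h + 2 - 3/h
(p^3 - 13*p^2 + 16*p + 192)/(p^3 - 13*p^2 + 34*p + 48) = (p^2 - 5*p - 24)/(p^2 - 5*p - 6)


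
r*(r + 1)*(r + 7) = r^3 + 8*r^2 + 7*r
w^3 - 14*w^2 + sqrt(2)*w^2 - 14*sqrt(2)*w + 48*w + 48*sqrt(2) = (w - 8)*(w - 6)*(w + sqrt(2))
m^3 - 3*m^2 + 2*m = m*(m - 2)*(m - 1)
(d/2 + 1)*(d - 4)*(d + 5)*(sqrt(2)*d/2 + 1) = sqrt(2)*d^4/4 + d^3/2 + 3*sqrt(2)*d^3/4 - 9*sqrt(2)*d^2/2 + 3*d^2/2 - 10*sqrt(2)*d - 9*d - 20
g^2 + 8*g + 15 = (g + 3)*(g + 5)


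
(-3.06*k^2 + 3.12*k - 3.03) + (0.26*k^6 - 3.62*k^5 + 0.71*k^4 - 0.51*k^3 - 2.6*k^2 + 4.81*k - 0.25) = 0.26*k^6 - 3.62*k^5 + 0.71*k^4 - 0.51*k^3 - 5.66*k^2 + 7.93*k - 3.28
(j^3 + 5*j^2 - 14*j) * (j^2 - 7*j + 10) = j^5 - 2*j^4 - 39*j^3 + 148*j^2 - 140*j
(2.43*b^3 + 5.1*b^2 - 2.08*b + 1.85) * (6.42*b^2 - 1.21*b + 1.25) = 15.6006*b^5 + 29.8017*b^4 - 16.4871*b^3 + 20.7688*b^2 - 4.8385*b + 2.3125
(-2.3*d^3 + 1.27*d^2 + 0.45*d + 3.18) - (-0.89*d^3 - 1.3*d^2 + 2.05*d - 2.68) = -1.41*d^3 + 2.57*d^2 - 1.6*d + 5.86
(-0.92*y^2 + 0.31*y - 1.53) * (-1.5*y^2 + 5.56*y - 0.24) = 1.38*y^4 - 5.5802*y^3 + 4.2394*y^2 - 8.5812*y + 0.3672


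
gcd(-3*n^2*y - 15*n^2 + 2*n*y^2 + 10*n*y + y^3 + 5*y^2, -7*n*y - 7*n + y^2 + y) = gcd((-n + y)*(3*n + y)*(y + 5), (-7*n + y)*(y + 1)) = 1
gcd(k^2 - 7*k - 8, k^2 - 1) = k + 1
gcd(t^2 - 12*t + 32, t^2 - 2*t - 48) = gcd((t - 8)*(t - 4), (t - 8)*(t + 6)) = t - 8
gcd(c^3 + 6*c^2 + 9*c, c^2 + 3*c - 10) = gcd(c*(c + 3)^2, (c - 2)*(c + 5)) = 1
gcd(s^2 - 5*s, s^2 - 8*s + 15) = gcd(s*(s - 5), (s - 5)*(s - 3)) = s - 5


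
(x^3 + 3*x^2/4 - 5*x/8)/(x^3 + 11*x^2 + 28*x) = (8*x^2 + 6*x - 5)/(8*(x^2 + 11*x + 28))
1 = 1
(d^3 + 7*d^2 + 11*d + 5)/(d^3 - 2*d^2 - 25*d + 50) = (d^2 + 2*d + 1)/(d^2 - 7*d + 10)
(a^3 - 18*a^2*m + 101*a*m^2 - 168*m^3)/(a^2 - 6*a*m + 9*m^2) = (a^2 - 15*a*m + 56*m^2)/(a - 3*m)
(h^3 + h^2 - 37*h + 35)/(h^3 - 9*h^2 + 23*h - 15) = (h + 7)/(h - 3)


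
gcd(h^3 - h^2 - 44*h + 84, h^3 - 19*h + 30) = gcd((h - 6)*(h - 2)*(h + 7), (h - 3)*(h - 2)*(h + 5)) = h - 2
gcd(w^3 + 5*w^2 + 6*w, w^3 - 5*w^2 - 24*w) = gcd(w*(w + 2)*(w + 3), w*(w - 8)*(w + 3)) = w^2 + 3*w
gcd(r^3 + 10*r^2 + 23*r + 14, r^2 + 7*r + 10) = r + 2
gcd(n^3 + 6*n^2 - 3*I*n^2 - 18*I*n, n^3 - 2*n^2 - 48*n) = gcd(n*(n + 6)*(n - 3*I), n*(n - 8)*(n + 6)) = n^2 + 6*n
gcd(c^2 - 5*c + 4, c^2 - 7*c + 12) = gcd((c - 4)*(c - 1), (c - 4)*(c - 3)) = c - 4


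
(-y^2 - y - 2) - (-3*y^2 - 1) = 2*y^2 - y - 1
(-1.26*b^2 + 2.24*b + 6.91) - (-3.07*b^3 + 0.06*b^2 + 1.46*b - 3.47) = 3.07*b^3 - 1.32*b^2 + 0.78*b + 10.38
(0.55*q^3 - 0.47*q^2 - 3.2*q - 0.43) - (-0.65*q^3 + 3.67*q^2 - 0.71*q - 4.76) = 1.2*q^3 - 4.14*q^2 - 2.49*q + 4.33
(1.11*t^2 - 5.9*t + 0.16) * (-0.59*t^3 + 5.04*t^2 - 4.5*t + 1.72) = -0.6549*t^5 + 9.0754*t^4 - 34.8254*t^3 + 29.2656*t^2 - 10.868*t + 0.2752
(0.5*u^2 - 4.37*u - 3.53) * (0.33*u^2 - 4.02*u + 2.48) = 0.165*u^4 - 3.4521*u^3 + 17.6425*u^2 + 3.353*u - 8.7544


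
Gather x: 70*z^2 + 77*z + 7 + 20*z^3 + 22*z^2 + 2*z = 20*z^3 + 92*z^2 + 79*z + 7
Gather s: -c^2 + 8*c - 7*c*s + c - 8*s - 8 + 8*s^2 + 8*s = -c^2 - 7*c*s + 9*c + 8*s^2 - 8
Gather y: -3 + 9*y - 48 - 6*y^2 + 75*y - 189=-6*y^2 + 84*y - 240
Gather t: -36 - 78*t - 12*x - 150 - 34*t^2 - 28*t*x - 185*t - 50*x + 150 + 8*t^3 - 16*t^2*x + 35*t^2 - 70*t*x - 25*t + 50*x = 8*t^3 + t^2*(1 - 16*x) + t*(-98*x - 288) - 12*x - 36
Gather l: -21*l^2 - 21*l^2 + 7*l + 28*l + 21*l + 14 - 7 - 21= -42*l^2 + 56*l - 14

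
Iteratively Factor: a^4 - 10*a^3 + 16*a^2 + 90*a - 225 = (a + 3)*(a^3 - 13*a^2 + 55*a - 75) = (a - 3)*(a + 3)*(a^2 - 10*a + 25) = (a - 5)*(a - 3)*(a + 3)*(a - 5)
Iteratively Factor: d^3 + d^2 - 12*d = (d + 4)*(d^2 - 3*d) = (d - 3)*(d + 4)*(d)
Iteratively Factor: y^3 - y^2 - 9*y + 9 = (y - 3)*(y^2 + 2*y - 3) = (y - 3)*(y + 3)*(y - 1)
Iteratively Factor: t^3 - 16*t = (t + 4)*(t^2 - 4*t) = (t - 4)*(t + 4)*(t)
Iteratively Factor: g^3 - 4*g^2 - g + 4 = (g - 1)*(g^2 - 3*g - 4) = (g - 1)*(g + 1)*(g - 4)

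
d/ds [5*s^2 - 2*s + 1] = 10*s - 2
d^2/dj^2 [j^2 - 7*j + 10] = 2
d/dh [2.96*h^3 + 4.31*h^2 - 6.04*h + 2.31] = 8.88*h^2 + 8.62*h - 6.04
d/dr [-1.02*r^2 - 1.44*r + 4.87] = -2.04*r - 1.44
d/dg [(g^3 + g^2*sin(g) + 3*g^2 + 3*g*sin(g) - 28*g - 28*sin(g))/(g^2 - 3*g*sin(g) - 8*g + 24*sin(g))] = (4*g^4*cos(g) + g^4 - 6*g^3*sin(g) - 20*g^3*cos(g) - 16*g^3 - 3*g^2*sin(g)^2 + 52*g^2*sin(g) - 208*g^2*cos(g) + 4*g^2 + 48*g*sin(g)^2 + 200*g*sin(g) + 896*g*cos(g) - 12*sin(g)^2 - 896*sin(g))/((g - 8)^2*(g - 3*sin(g))^2)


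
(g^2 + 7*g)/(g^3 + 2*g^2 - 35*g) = 1/(g - 5)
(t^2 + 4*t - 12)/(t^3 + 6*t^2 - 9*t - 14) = (t + 6)/(t^2 + 8*t + 7)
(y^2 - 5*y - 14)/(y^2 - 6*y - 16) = (y - 7)/(y - 8)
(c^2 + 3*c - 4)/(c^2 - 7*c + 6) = (c + 4)/(c - 6)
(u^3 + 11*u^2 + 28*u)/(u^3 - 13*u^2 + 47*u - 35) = u*(u^2 + 11*u + 28)/(u^3 - 13*u^2 + 47*u - 35)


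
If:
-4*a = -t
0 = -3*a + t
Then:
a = 0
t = 0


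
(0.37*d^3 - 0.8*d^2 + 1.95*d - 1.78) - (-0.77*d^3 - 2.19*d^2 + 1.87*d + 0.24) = 1.14*d^3 + 1.39*d^2 + 0.0799999999999998*d - 2.02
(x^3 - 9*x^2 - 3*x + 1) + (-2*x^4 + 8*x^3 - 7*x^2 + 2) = -2*x^4 + 9*x^3 - 16*x^2 - 3*x + 3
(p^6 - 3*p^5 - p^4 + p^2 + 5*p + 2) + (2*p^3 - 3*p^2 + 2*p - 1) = p^6 - 3*p^5 - p^4 + 2*p^3 - 2*p^2 + 7*p + 1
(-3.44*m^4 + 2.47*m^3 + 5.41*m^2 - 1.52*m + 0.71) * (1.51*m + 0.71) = -5.1944*m^5 + 1.2873*m^4 + 9.9228*m^3 + 1.5459*m^2 - 0.00709999999999988*m + 0.5041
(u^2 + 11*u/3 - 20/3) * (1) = u^2 + 11*u/3 - 20/3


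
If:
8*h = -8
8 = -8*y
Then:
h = -1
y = -1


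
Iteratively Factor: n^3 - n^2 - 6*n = (n + 2)*(n^2 - 3*n) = n*(n + 2)*(n - 3)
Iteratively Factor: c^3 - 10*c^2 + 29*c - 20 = (c - 5)*(c^2 - 5*c + 4) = (c - 5)*(c - 1)*(c - 4)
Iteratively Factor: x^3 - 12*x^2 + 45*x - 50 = (x - 5)*(x^2 - 7*x + 10) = (x - 5)^2*(x - 2)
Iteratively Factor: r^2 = (r)*(r)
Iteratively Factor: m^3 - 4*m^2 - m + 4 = (m - 1)*(m^2 - 3*m - 4) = (m - 1)*(m + 1)*(m - 4)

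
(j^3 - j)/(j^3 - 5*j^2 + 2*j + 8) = j*(j - 1)/(j^2 - 6*j + 8)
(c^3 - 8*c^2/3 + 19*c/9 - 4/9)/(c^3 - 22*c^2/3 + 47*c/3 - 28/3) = (9*c^2 - 15*c + 4)/(3*(3*c^2 - 19*c + 28))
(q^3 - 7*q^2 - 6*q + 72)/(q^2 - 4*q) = q - 3 - 18/q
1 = 1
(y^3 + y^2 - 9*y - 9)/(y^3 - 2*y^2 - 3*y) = (y + 3)/y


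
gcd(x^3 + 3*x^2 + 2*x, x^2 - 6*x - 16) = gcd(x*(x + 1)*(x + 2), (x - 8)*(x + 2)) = x + 2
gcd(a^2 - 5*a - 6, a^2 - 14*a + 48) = a - 6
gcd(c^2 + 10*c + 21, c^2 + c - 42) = c + 7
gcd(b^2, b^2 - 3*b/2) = b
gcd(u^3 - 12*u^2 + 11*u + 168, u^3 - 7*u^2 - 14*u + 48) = u^2 - 5*u - 24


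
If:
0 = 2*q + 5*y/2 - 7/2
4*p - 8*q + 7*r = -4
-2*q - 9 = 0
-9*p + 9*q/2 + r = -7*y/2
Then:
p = -237/268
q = -9/2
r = -349/67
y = 5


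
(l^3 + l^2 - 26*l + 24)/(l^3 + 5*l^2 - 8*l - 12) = (l^2 - 5*l + 4)/(l^2 - l - 2)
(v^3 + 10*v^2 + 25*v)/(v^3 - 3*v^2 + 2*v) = (v^2 + 10*v + 25)/(v^2 - 3*v + 2)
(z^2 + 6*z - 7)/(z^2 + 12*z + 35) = (z - 1)/(z + 5)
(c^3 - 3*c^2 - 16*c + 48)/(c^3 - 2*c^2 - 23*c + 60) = (c + 4)/(c + 5)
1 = 1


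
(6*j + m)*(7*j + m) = 42*j^2 + 13*j*m + m^2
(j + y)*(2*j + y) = 2*j^2 + 3*j*y + y^2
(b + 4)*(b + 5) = b^2 + 9*b + 20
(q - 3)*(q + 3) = q^2 - 9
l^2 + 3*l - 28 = (l - 4)*(l + 7)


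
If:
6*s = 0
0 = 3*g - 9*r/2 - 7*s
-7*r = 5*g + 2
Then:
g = -6/29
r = -4/29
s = 0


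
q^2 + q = q*(q + 1)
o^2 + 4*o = o*(o + 4)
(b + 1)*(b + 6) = b^2 + 7*b + 6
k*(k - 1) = k^2 - k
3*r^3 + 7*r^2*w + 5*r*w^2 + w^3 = (r + w)^2*(3*r + w)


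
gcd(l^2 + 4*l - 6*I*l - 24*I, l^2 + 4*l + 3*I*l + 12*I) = l + 4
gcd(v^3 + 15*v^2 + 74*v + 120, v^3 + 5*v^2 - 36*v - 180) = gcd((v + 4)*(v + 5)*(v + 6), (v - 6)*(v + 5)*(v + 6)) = v^2 + 11*v + 30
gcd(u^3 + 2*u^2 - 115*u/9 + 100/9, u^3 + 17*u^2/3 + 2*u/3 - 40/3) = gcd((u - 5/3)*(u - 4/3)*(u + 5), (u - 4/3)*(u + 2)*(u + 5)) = u^2 + 11*u/3 - 20/3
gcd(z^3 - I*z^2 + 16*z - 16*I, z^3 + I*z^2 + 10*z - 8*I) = z^2 + 3*I*z + 4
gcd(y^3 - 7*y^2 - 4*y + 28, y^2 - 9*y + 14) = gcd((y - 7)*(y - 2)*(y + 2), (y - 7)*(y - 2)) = y^2 - 9*y + 14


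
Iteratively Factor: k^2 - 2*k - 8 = (k - 4)*(k + 2)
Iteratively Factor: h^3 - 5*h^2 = (h)*(h^2 - 5*h) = h^2*(h - 5)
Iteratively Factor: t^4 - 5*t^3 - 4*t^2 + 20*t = (t - 5)*(t^3 - 4*t) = (t - 5)*(t + 2)*(t^2 - 2*t) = (t - 5)*(t - 2)*(t + 2)*(t)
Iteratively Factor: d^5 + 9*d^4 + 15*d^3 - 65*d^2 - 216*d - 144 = (d + 3)*(d^4 + 6*d^3 - 3*d^2 - 56*d - 48) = (d + 3)*(d + 4)*(d^3 + 2*d^2 - 11*d - 12) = (d + 1)*(d + 3)*(d + 4)*(d^2 + d - 12) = (d + 1)*(d + 3)*(d + 4)^2*(d - 3)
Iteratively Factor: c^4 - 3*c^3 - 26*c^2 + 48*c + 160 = (c - 4)*(c^3 + c^2 - 22*c - 40) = (c - 4)*(c + 2)*(c^2 - c - 20) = (c - 4)*(c + 2)*(c + 4)*(c - 5)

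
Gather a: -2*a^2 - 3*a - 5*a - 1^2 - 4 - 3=-2*a^2 - 8*a - 8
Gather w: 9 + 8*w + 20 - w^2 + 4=-w^2 + 8*w + 33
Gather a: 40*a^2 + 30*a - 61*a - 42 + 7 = 40*a^2 - 31*a - 35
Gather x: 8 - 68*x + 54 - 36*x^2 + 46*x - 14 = -36*x^2 - 22*x + 48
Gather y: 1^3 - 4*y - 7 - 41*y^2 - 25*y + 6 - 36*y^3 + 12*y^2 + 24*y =-36*y^3 - 29*y^2 - 5*y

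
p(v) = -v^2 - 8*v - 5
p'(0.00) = -8.00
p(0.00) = -5.00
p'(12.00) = -32.00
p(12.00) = -245.00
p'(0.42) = -8.84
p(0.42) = -8.54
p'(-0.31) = -7.38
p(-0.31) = -2.62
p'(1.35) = -10.70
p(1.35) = -17.62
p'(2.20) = -12.40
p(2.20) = -27.44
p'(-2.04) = -3.92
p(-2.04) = 7.16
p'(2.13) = -12.26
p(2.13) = -26.58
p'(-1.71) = -4.58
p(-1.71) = 5.76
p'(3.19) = -14.38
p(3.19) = -40.70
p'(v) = -2*v - 8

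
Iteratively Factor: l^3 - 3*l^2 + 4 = (l + 1)*(l^2 - 4*l + 4) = (l - 2)*(l + 1)*(l - 2)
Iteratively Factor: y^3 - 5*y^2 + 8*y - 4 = (y - 2)*(y^2 - 3*y + 2) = (y - 2)*(y - 1)*(y - 2)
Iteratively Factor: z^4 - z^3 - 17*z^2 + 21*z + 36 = (z - 3)*(z^3 + 2*z^2 - 11*z - 12) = (z - 3)*(z + 1)*(z^2 + z - 12) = (z - 3)^2*(z + 1)*(z + 4)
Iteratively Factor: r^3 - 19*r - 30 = (r - 5)*(r^2 + 5*r + 6) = (r - 5)*(r + 3)*(r + 2)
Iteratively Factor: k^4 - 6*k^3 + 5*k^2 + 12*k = (k + 1)*(k^3 - 7*k^2 + 12*k) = k*(k + 1)*(k^2 - 7*k + 12) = k*(k - 3)*(k + 1)*(k - 4)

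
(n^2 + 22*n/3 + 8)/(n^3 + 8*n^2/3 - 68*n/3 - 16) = (3*n + 4)/(3*n^2 - 10*n - 8)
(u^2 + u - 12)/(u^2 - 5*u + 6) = (u + 4)/(u - 2)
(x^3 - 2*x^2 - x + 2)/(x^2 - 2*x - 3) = (x^2 - 3*x + 2)/(x - 3)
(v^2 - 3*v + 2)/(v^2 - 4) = (v - 1)/(v + 2)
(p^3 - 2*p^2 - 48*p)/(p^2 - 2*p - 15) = p*(-p^2 + 2*p + 48)/(-p^2 + 2*p + 15)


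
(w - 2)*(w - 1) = w^2 - 3*w + 2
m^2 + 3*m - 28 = (m - 4)*(m + 7)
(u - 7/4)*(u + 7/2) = u^2 + 7*u/4 - 49/8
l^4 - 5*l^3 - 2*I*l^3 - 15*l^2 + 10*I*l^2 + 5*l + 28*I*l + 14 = (l - 7)*(l + 2)*(l - I)^2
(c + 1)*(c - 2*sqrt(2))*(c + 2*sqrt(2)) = c^3 + c^2 - 8*c - 8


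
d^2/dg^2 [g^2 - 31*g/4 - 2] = 2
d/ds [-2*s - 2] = -2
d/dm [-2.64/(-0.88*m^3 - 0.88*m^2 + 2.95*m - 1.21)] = (-6.9696*m^2 - 4.6464*m + 7.788)/(0.88*m^3 + 0.88*m^2 - 2.95*m + 1.21)^2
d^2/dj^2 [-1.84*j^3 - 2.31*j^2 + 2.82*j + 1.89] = -11.04*j - 4.62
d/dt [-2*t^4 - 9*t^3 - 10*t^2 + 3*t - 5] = -8*t^3 - 27*t^2 - 20*t + 3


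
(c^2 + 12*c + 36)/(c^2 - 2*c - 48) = (c + 6)/(c - 8)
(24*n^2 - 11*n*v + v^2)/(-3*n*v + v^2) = (-8*n + v)/v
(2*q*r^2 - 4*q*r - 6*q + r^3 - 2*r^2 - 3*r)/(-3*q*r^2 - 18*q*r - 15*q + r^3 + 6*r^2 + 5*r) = (-2*q*r + 6*q - r^2 + 3*r)/(3*q*r + 15*q - r^2 - 5*r)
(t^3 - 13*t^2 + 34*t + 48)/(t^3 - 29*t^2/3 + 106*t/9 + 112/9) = 9*(t^2 - 5*t - 6)/(9*t^2 - 15*t - 14)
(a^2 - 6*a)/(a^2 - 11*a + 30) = a/(a - 5)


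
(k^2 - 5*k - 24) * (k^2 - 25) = k^4 - 5*k^3 - 49*k^2 + 125*k + 600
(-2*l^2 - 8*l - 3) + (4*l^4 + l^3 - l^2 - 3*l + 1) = 4*l^4 + l^3 - 3*l^2 - 11*l - 2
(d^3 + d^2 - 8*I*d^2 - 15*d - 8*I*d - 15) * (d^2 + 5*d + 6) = d^5 + 6*d^4 - 8*I*d^4 - 4*d^3 - 48*I*d^3 - 84*d^2 - 88*I*d^2 - 165*d - 48*I*d - 90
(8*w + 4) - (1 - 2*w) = 10*w + 3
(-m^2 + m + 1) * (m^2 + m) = -m^4 + 2*m^2 + m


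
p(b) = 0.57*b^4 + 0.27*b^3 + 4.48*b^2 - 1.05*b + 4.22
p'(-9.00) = -1678.20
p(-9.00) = 3919.49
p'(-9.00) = -1678.20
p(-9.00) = 3919.49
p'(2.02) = 39.15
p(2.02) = 32.09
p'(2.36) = 54.58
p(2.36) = 47.92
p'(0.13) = 0.13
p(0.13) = 4.16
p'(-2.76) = -67.55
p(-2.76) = 68.64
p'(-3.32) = -105.30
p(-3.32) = 116.46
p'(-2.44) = -51.21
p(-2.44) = 49.74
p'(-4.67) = -257.44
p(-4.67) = 350.44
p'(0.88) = 9.02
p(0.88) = 7.29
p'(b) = 2.28*b^3 + 0.81*b^2 + 8.96*b - 1.05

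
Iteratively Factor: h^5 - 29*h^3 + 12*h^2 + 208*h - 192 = (h - 4)*(h^4 + 4*h^3 - 13*h^2 - 40*h + 48) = (h - 4)*(h - 1)*(h^3 + 5*h^2 - 8*h - 48) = (h - 4)*(h - 1)*(h + 4)*(h^2 + h - 12) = (h - 4)*(h - 1)*(h + 4)^2*(h - 3)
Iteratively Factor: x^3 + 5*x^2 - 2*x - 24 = (x + 4)*(x^2 + x - 6) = (x + 3)*(x + 4)*(x - 2)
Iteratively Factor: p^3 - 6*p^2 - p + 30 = (p - 5)*(p^2 - p - 6) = (p - 5)*(p - 3)*(p + 2)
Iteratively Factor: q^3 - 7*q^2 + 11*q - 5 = (q - 5)*(q^2 - 2*q + 1) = (q - 5)*(q - 1)*(q - 1)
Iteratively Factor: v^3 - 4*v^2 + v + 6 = (v + 1)*(v^2 - 5*v + 6) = (v - 3)*(v + 1)*(v - 2)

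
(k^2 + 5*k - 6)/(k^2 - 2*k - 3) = (-k^2 - 5*k + 6)/(-k^2 + 2*k + 3)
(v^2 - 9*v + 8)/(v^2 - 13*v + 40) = (v - 1)/(v - 5)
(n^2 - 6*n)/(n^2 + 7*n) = (n - 6)/(n + 7)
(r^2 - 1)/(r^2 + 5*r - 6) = (r + 1)/(r + 6)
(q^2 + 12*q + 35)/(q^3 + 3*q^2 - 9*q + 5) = (q + 7)/(q^2 - 2*q + 1)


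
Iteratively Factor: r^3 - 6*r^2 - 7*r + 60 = (r + 3)*(r^2 - 9*r + 20) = (r - 5)*(r + 3)*(r - 4)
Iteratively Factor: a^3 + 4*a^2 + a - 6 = (a + 3)*(a^2 + a - 2) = (a - 1)*(a + 3)*(a + 2)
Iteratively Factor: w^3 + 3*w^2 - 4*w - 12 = (w - 2)*(w^2 + 5*w + 6) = (w - 2)*(w + 3)*(w + 2)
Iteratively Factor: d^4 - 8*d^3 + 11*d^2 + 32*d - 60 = (d - 3)*(d^3 - 5*d^2 - 4*d + 20) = (d - 5)*(d - 3)*(d^2 - 4) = (d - 5)*(d - 3)*(d - 2)*(d + 2)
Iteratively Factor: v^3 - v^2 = (v - 1)*(v^2) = v*(v - 1)*(v)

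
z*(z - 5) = z^2 - 5*z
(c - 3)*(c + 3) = c^2 - 9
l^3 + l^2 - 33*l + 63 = (l - 3)^2*(l + 7)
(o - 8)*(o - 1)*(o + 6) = o^3 - 3*o^2 - 46*o + 48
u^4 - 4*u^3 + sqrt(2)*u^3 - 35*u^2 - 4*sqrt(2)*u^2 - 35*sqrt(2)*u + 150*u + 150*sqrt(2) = (u - 5)^2*(u + 6)*(u + sqrt(2))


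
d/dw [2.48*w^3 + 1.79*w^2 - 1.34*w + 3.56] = 7.44*w^2 + 3.58*w - 1.34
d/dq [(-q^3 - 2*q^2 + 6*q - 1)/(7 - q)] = (2*q^3 - 19*q^2 - 28*q + 41)/(q^2 - 14*q + 49)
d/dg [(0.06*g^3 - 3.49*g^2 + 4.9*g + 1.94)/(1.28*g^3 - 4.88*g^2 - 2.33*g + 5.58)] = (4.1744*g^4 - 12.8236*g^3 + 25.5985*g^2 - 20.014*g + 31.8622)/(1.6384*g^6 - 12.4928*g^5 + 17.8496*g^4 + 37.0256*g^3 - 49.0319*g^2 - 26.0028*g + 31.1364)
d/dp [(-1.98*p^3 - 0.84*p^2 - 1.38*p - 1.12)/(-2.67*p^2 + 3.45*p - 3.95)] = (5.2866*p^4 - 13.662*p^3 + 16.8804*p^2 + 0.6552*p + 9.315)/(7.1289*p^4 - 18.423*p^3 + 32.9955*p^2 - 27.255*p + 15.6025)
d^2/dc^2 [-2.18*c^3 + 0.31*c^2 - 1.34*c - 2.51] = 0.62 - 13.08*c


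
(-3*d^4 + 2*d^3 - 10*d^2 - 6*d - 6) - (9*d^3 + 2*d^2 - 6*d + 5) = -3*d^4 - 7*d^3 - 12*d^2 - 11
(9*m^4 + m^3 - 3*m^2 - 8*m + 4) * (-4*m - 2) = -36*m^5 - 22*m^4 + 10*m^3 + 38*m^2 - 8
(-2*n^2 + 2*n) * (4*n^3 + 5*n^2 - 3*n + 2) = -8*n^5 - 2*n^4 + 16*n^3 - 10*n^2 + 4*n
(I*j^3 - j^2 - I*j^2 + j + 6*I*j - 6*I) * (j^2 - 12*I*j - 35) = I*j^5 + 11*j^4 - I*j^4 - 11*j^3 - 17*I*j^3 + 107*j^2 + 17*I*j^2 - 107*j - 210*I*j + 210*I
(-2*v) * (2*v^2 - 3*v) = -4*v^3 + 6*v^2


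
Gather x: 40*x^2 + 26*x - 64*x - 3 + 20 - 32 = 40*x^2 - 38*x - 15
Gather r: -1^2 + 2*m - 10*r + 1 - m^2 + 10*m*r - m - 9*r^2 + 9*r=-m^2 + m - 9*r^2 + r*(10*m - 1)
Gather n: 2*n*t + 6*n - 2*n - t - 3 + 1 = n*(2*t + 4) - t - 2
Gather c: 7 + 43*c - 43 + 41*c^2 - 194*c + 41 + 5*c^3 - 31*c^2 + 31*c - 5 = 5*c^3 + 10*c^2 - 120*c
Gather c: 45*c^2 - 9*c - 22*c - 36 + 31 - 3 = 45*c^2 - 31*c - 8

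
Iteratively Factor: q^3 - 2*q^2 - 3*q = (q)*(q^2 - 2*q - 3) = q*(q - 3)*(q + 1)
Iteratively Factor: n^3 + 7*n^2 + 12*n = (n + 4)*(n^2 + 3*n) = (n + 3)*(n + 4)*(n)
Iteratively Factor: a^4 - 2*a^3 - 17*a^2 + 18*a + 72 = (a - 3)*(a^3 + a^2 - 14*a - 24) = (a - 3)*(a + 3)*(a^2 - 2*a - 8) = (a - 3)*(a + 2)*(a + 3)*(a - 4)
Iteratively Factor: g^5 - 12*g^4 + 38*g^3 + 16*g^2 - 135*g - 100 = (g - 4)*(g^4 - 8*g^3 + 6*g^2 + 40*g + 25) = (g - 4)*(g + 1)*(g^3 - 9*g^2 + 15*g + 25) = (g - 4)*(g + 1)^2*(g^2 - 10*g + 25) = (g - 5)*(g - 4)*(g + 1)^2*(g - 5)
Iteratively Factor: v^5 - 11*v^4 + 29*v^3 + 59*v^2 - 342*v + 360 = (v + 3)*(v^4 - 14*v^3 + 71*v^2 - 154*v + 120) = (v - 4)*(v + 3)*(v^3 - 10*v^2 + 31*v - 30) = (v - 5)*(v - 4)*(v + 3)*(v^2 - 5*v + 6) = (v - 5)*(v - 4)*(v - 3)*(v + 3)*(v - 2)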